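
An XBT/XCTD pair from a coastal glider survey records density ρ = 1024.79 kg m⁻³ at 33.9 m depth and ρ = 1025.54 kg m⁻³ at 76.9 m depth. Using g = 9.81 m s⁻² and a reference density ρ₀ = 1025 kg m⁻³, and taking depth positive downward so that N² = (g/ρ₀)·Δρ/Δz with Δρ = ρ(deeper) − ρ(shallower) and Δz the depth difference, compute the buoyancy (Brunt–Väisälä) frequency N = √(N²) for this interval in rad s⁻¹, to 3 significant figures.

Δρ = 1025.54 − 1024.79 = 0.75 kg m⁻³ over Δz = 76.9 − 33.9 = 43 m.
N² = (9.81/1025) × (0.75/43) = 1.6693 × 10⁻⁴ s⁻².
N = √(1.6693 × 10⁻⁴) = 0.012920 rad s⁻¹ ≈ 0.0129 rad s⁻¹.

0.0129 rad s⁻¹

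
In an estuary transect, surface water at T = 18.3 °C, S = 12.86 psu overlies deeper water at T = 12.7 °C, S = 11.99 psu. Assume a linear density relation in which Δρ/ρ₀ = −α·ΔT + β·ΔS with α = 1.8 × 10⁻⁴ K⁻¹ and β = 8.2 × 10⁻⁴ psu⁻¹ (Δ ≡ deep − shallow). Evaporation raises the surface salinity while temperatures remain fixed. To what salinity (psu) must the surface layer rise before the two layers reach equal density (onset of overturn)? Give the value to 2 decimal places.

Neutral buoyancy requires −α(T_deep − T_surf) + β(S_deep − S_surf′) = 0.
S_surf′ = S_deep − (α/β)·ΔT = 11.99 − (1.8 × 10⁻⁴/8.2 × 10⁻⁴)·(-5.6) = 13.2193 psu.
Increase required: 13.2193 − 12.86 = 0.3593 psu.

13.22 psu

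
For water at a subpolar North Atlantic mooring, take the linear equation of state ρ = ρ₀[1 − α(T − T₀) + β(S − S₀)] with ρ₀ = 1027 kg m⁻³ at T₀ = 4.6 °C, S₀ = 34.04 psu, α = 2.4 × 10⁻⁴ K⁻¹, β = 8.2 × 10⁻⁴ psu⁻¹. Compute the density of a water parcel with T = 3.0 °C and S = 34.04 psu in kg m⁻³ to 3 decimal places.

1027.394 kg m⁻³

T − T₀ = -1.6 K, S − S₀ = +0.00 psu.
Bracket = 1 − α·(-1.6) + β·(+0.00) = 1 + (3.84 × 10⁻⁴) = 1.0003840.
ρ = 1027 × 1.0003840 = 1027.394 kg m⁻³.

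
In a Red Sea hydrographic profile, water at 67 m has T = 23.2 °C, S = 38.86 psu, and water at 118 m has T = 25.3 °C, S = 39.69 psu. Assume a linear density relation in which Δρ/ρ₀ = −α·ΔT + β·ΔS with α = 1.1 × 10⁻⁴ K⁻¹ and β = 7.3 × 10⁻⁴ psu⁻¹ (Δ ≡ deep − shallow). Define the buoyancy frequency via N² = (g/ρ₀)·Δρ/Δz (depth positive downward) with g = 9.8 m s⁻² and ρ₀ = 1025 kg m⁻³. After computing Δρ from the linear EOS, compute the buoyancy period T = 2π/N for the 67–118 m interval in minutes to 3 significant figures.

ΔT = +2.1 K, ΔS = +0.83 psu (deep − shallow).
Δρ/ρ₀ = −αΔT + βΔS = -2.31 × 10⁻⁴ + 6.059 × 10⁻⁴ = 3.749 × 10⁻⁴, so Δρ ≈ 0.3843 kg m⁻³.
N² = (g/ρ₀)·Δρ/Δz = g·(Δρ/ρ₀)/Δz = 9.8 × 3.749 × 10⁻⁴ / 51 = 7.2040 × 10⁻⁵ s⁻².
N = √(7.2040 × 10⁻⁵) = 8.4876 × 10⁻³ rad s⁻¹ → T = 2π/N = 740.28 s = 12.338 min ≈ 12.3 min.

12.3 min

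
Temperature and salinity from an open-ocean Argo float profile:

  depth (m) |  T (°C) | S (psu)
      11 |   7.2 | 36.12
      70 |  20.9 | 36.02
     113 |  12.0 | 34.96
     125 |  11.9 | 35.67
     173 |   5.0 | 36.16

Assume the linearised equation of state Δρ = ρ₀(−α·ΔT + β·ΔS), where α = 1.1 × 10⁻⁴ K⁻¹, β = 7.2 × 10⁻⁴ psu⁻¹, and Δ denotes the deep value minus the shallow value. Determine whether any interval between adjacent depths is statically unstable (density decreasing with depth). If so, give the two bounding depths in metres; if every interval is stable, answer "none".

11–70 m

Evaluate Δρ/ρ₀ = −αΔT + βΔS across each adjacent pair:
  11–70 m: −αΔT+βΔS = −(1.1 × 10⁻⁴)(+13.7)+(7.2 × 10⁻⁴)(-0.10) = -1.6 × 10⁻³ → UNSTABLE
  70–113 m: −αΔT+βΔS = −(1.1 × 10⁻⁴)(-8.9)+(7.2 × 10⁻⁴)(-1.06) = 2.2 × 10⁻⁴ → stable
  113–125 m: −αΔT+βΔS = −(1.1 × 10⁻⁴)(-0.1)+(7.2 × 10⁻⁴)(+0.71) = 5.2 × 10⁻⁴ → stable
  125–173 m: −αΔT+βΔS = −(1.1 × 10⁻⁴)(-6.9)+(7.2 × 10⁻⁴)(+0.49) = 1.1 × 10⁻³ → stable
The 11–70 m interval has Δρ < 0: lighter water underlies denser water.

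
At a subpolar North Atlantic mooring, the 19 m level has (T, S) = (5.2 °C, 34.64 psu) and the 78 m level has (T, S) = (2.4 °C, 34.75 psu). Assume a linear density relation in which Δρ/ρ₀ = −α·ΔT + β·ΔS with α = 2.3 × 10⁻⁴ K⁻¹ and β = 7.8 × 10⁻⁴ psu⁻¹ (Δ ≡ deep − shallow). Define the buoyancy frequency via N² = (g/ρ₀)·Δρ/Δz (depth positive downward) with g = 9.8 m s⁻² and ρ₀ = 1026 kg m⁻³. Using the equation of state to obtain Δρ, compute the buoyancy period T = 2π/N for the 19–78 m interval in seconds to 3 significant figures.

571 s

ΔT = -2.8 K, ΔS = +0.11 psu (deep − shallow).
Δρ/ρ₀ = −αΔT + βΔS = 6.44 × 10⁻⁴ + 8.58 × 10⁻⁵ = 7.298 × 10⁻⁴, so Δρ ≈ 0.7488 kg m⁻³.
N² = (g/ρ₀)·Δρ/Δz = g·(Δρ/ρ₀)/Δz = 9.8 × 7.298 × 10⁻⁴ / 59 = 1.2122 × 10⁻⁴ s⁻².
N = √(1.2122 × 10⁻⁴) = 0.011010 rad s⁻¹ → T = 2π/N = 570.68 s ≈ 571 s.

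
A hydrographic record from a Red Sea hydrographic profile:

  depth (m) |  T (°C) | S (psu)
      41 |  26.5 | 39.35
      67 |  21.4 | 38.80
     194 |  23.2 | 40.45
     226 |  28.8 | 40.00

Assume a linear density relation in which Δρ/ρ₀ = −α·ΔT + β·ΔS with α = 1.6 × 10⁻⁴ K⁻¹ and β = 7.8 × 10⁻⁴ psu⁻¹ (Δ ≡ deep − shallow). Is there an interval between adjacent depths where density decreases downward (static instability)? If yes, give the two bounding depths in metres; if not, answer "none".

Evaluate Δρ/ρ₀ = −αΔT + βΔS across each adjacent pair:
  41–67 m: −αΔT+βΔS = −(1.6 × 10⁻⁴)(-5.1)+(7.8 × 10⁻⁴)(-0.55) = 3.9 × 10⁻⁴ → stable
  67–194 m: −αΔT+βΔS = −(1.6 × 10⁻⁴)(+1.8)+(7.8 × 10⁻⁴)(+1.65) = 1.0 × 10⁻³ → stable
  194–226 m: −αΔT+βΔS = −(1.6 × 10⁻⁴)(+5.6)+(7.8 × 10⁻⁴)(-0.45) = -1.2 × 10⁻³ → UNSTABLE
The 194–226 m interval has Δρ < 0: lighter water underlies denser water.

194–226 m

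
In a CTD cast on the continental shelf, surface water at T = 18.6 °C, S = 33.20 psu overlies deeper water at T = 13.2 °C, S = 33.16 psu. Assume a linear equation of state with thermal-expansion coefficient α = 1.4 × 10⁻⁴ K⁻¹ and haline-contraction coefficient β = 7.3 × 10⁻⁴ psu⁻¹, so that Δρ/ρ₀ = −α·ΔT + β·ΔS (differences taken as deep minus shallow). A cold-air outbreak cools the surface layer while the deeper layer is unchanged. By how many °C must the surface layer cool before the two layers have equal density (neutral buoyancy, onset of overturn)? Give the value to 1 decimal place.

Neutral buoyancy requires Δρ = 0, i.e. −α(T_deep − T_surf′) + β(S_deep − S_surf) = 0.
T_surf′ = T_deep − (β/α)·ΔS = 13.2 − (7.3 × 10⁻⁴/1.4 × 10⁻⁴)·(-0.04) = 13.409 °C.
Cooling required: 18.6 − (13.409) = 5.191 °C.

5.2 °C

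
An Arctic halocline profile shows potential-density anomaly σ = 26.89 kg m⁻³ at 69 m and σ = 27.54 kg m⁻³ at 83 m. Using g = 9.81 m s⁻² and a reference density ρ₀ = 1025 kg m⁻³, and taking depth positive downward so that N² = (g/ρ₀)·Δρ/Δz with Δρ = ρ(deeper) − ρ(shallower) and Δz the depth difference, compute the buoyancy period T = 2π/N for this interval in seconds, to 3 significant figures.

Δρ = 1027.54 − 1026.89 = 0.65 kg m⁻³ over Δz = 83 − 69 = 14 m.
N² = (9.81/1025) × (0.65/14) = 4.4436 × 10⁻⁴ s⁻².
N = √(4.4436 × 10⁻⁴) = 0.021080 rad s⁻¹, so T = 2π/N = 298.06 s ≈ 298 s.

298 s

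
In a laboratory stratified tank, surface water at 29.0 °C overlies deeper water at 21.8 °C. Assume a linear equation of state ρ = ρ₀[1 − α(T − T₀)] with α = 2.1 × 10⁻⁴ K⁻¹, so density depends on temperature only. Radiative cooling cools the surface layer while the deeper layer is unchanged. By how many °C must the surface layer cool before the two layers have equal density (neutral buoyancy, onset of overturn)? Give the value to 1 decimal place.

With temperature the only control, equal density requires T_surf′ = T_deep.
T_surf′ = 21.8 °C.
Cooling required: 29.0 − 21.8 = 7.2 °C.

7.2 °C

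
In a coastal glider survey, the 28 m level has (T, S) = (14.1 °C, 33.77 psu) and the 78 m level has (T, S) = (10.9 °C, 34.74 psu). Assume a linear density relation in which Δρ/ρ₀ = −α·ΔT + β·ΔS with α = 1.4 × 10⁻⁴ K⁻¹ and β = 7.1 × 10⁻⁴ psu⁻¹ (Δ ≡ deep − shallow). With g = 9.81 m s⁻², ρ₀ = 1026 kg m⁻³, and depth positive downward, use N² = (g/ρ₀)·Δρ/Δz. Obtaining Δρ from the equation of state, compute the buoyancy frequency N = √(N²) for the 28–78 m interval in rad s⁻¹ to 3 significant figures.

ΔT = -3.2 K, ΔS = +0.97 psu (deep − shallow).
Δρ/ρ₀ = −αΔT + βΔS = 4.48 × 10⁻⁴ + 6.887 × 10⁻⁴ = 1.1367 × 10⁻³, so Δρ ≈ 1.166 kg m⁻³.
N² = (g/ρ₀)·Δρ/Δz = g·(Δρ/ρ₀)/Δz = 9.81 × 1.1367 × 10⁻³ / 50 = 2.2302 × 10⁻⁴ s⁻².
N = √(2.2302 × 10⁻⁴) = 0.014934 rad s⁻¹ ≈ 0.0149 rad s⁻¹.

0.0149 rad s⁻¹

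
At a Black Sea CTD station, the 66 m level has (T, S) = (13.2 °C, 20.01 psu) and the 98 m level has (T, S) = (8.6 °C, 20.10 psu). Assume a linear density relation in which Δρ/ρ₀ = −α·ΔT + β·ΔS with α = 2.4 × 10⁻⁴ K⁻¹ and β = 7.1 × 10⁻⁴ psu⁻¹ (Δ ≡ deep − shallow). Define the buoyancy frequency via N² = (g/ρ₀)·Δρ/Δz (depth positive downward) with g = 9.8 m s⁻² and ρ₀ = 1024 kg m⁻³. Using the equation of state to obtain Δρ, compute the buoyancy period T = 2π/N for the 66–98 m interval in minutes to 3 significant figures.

5.54 min

ΔT = -4.6 K, ΔS = +0.09 psu (deep − shallow).
Δρ/ρ₀ = −αΔT + βΔS = 1.104 × 10⁻³ + 6.39 × 10⁻⁵ = 1.1679 × 10⁻³, so Δρ ≈ 1.196 kg m⁻³.
N² = (g/ρ₀)·Δρ/Δz = g·(Δρ/ρ₀)/Δz = 9.8 × 1.1679 × 10⁻³ / 32 = 3.5767 × 10⁻⁴ s⁻².
N = √(3.5767 × 10⁻⁴) = 0.018912 rad s⁻¹ → T = 2π/N = 332.23 s = 5.5372 min ≈ 5.54 min.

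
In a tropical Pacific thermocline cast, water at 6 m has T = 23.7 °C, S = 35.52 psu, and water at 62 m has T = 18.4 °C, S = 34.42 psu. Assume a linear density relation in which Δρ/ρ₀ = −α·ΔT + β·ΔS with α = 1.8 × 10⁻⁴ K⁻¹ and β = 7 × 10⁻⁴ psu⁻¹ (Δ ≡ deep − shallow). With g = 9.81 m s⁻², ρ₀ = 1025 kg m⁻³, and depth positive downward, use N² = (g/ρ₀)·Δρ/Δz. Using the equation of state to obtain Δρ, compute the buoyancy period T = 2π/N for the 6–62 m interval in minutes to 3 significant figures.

18.4 min

ΔT = -5.3 K, ΔS = -1.10 psu (deep − shallow).
Δρ/ρ₀ = −αΔT + βΔS = 9.54 × 10⁻⁴ − 7.70 × 10⁻⁴ = 1.84 × 10⁻⁴, so Δρ ≈ 0.1886 kg m⁻³.
N² = (g/ρ₀)·Δρ/Δz = g·(Δρ/ρ₀)/Δz = 9.81 × 1.84 × 10⁻⁴ / 56 = 3.2233 × 10⁻⁵ s⁻².
N = √(3.2233 × 10⁻⁵) = 5.6774 × 10⁻³ rad s⁻¹ → T = 2π/N = 1.1067 × 10³ s = 18.445 min ≈ 18.4 min.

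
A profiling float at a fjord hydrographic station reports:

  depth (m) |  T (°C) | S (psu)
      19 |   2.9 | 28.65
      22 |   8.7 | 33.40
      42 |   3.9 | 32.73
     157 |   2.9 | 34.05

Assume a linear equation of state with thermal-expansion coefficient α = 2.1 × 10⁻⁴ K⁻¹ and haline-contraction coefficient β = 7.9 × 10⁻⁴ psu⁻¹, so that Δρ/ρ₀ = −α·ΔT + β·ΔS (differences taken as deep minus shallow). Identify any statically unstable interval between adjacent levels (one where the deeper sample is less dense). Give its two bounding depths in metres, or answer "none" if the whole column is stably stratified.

Evaluate Δρ/ρ₀ = −αΔT + βΔS across each adjacent pair:
  19–22 m: −αΔT+βΔS = −(2.1 × 10⁻⁴)(+5.8)+(7.9 × 10⁻⁴)(+4.75) = 2.5 × 10⁻³ → stable
  22–42 m: −αΔT+βΔS = −(2.1 × 10⁻⁴)(-4.8)+(7.9 × 10⁻⁴)(-0.67) = 4.8 × 10⁻⁴ → stable
  42–157 m: −αΔT+βΔS = −(2.1 × 10⁻⁴)(-1.0)+(7.9 × 10⁻⁴)(+1.32) = 1.3 × 10⁻³ → stable
Every interval has Δρ > 0: the column is stably stratified throughout.

none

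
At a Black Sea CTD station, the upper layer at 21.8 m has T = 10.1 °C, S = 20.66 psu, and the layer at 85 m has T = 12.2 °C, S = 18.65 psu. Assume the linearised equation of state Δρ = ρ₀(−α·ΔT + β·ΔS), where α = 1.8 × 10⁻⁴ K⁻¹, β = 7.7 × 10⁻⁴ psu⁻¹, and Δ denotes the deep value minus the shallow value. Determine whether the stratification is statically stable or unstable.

unstable

ΔT = 12.2 − 10.1 = +2.1 K and ΔS = 18.65 − 20.66 = -2.01 psu (deep − shallow).
−αΔT = -3.78 × 10⁻⁴; βΔS = -1.5477 × 10⁻³; sum Δρ/ρ₀ = -1.9257 × 10⁻³.
Δρ/ρ₀ < 0, so Δρ < 0: deeper water is lighter → statically unstable; the column would overturn.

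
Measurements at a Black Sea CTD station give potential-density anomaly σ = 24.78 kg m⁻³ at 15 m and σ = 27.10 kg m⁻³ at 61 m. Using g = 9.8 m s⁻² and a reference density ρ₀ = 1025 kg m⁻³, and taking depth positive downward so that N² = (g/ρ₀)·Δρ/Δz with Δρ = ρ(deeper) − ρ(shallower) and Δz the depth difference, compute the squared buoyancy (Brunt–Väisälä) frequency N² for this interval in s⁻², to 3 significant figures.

Δρ = 1027.10 − 1024.78 = 2.32 kg m⁻³ over Δz = 61 − 15 = 46 m.
N² = (9.8/1025) × (2.32/46) = 4.8221 × 10⁻⁴ s⁻² ≈ 4.82 × 10⁻⁴ s⁻².
A positive N² confirms static stability across the interval.

4.82 × 10⁻⁴ s⁻²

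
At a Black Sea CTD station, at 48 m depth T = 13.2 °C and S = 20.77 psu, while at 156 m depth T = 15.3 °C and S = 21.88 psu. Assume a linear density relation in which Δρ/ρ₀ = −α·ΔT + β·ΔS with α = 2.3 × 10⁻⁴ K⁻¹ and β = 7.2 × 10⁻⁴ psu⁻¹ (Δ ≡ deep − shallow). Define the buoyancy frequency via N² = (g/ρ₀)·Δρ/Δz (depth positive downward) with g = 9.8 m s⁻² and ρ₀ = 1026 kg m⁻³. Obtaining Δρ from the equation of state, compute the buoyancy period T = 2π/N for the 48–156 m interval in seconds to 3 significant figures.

ΔT = +2.1 K, ΔS = +1.11 psu (deep − shallow).
Δρ/ρ₀ = −αΔT + βΔS = -4.83 × 10⁻⁴ + 7.992 × 10⁻⁴ = 3.162 × 10⁻⁴, so Δρ ≈ 0.3244 kg m⁻³.
N² = (g/ρ₀)·Δρ/Δz = g·(Δρ/ρ₀)/Δz = 9.8 × 3.162 × 10⁻⁴ / 108 = 2.8692 × 10⁻⁵ s⁻².
N = √(2.8692 × 10⁻⁵) = 5.3565 × 10⁻³ rad s⁻¹ → T = 2π/N = 1.1730 × 10³ s ≈ 1.17 × 10³ s.

1.17 × 10³ s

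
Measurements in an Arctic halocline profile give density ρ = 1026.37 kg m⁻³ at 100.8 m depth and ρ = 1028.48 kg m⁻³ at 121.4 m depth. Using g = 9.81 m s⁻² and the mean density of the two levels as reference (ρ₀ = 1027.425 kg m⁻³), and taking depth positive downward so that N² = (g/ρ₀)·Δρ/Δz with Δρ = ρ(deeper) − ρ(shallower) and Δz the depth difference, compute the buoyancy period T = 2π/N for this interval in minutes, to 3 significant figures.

3.35 min

Δρ = 1028.48 − 1026.37 = 2.11 kg m⁻³ over Δz = 121.4 − 100.8 = 20.6 m.
N² = (9.81/1027.425) × (2.11/20.6) = 9.7799 × 10⁻⁴ s⁻².
N = √(9.7799 × 10⁻⁴) = 0.031273 rad s⁻¹, so T = 2π/N = 200.91 s = 3.3485 min ≈ 3.35 min.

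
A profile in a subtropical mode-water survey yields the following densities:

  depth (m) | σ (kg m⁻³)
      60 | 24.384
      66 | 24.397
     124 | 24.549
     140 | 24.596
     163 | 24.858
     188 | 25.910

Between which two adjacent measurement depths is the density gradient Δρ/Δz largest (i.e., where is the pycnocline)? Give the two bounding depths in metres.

Compute the density gradient over each adjacent pair:
  60–66 m: Δρ/Δz = 0.013/6 = 2.2 × 10⁻³ kg m⁻⁴
  66–124 m: Δρ/Δz = 0.152/58 = 2.6 × 10⁻³ kg m⁻⁴
  124–140 m: Δρ/Δz = 0.047/16 = 2.9 × 10⁻³ kg m⁻⁴
  140–163 m: Δρ/Δz = 0.262/23 = 0.011 kg m⁻⁴
  163–188 m: Δρ/Δz = 1.052/25 = 0.042 kg m⁻⁴
The largest gradient is in the 163–188 m interval — the pycnocline.

163–188 m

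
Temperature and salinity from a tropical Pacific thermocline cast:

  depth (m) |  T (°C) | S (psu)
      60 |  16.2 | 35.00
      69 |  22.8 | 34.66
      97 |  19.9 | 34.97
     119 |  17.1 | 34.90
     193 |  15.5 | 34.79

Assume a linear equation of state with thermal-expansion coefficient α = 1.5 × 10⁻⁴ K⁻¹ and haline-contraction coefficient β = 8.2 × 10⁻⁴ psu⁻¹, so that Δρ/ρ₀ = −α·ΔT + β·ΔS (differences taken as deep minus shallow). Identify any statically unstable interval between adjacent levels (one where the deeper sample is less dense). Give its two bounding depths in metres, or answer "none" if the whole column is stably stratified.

Evaluate Δρ/ρ₀ = −αΔT + βΔS across each adjacent pair:
  60–69 m: −αΔT+βΔS = −(1.5 × 10⁻⁴)(+6.6)+(8.2 × 10⁻⁴)(-0.34) = -1.3 × 10⁻³ → UNSTABLE
  69–97 m: −αΔT+βΔS = −(1.5 × 10⁻⁴)(-2.9)+(8.2 × 10⁻⁴)(+0.31) = 6.9 × 10⁻⁴ → stable
  97–119 m: −αΔT+βΔS = −(1.5 × 10⁻⁴)(-2.8)+(8.2 × 10⁻⁴)(-0.07) = 3.6 × 10⁻⁴ → stable
  119–193 m: −αΔT+βΔS = −(1.5 × 10⁻⁴)(-1.6)+(8.2 × 10⁻⁴)(-0.11) = 1.5 × 10⁻⁴ → stable
The 60–69 m interval has Δρ < 0: lighter water underlies denser water.

60–69 m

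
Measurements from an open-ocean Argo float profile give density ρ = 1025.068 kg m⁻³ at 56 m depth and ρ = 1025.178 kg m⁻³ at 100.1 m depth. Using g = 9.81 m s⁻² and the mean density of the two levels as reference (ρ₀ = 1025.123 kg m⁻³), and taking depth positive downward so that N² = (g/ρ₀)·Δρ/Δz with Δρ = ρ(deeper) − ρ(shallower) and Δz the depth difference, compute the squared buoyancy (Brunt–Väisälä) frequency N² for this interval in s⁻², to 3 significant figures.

2.39 × 10⁻⁵ s⁻²

Δρ = 1025.178 − 1025.068 = 0.110 kg m⁻³ over Δz = 100.1 − 56 = 44.1 m.
N² = (9.81/1025.123) × (0.110/44.1) = 2.3870 × 10⁻⁵ s⁻² ≈ 2.39 × 10⁻⁵ s⁻².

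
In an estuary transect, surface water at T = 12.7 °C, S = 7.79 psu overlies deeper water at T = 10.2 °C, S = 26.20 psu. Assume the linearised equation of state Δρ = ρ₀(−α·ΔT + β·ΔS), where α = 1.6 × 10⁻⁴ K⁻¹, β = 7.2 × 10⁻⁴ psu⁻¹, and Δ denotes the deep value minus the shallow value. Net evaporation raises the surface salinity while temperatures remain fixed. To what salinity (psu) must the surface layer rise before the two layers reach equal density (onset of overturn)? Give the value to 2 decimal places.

Neutral buoyancy requires −α(T_deep − T_surf) + β(S_deep − S_surf′) = 0.
S_surf′ = S_deep − (α/β)·ΔT = 26.20 − (1.6 × 10⁻⁴/7.2 × 10⁻⁴)·(-2.5) = 26.7556 psu.
Increase required: 26.7556 − 7.79 = 18.9656 psu.

26.76 psu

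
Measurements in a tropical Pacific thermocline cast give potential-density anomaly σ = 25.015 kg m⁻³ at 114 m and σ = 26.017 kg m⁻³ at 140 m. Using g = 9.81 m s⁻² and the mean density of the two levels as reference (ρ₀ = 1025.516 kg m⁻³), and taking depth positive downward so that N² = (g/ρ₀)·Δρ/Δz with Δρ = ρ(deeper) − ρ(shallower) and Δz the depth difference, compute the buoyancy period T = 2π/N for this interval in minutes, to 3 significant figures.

Δρ = 1026.017 − 1025.015 = 1.002 kg m⁻³ over Δz = 140 − 114 = 26 m.
N² = (9.81/1025.516) × (1.002/26) = 3.6866 × 10⁻⁴ s⁻².
N = √(3.6866 × 10⁻⁴) = 0.019201 rad s⁻¹, so T = 2π/N = 327.23 s = 5.4538 min ≈ 5.45 min.

5.45 min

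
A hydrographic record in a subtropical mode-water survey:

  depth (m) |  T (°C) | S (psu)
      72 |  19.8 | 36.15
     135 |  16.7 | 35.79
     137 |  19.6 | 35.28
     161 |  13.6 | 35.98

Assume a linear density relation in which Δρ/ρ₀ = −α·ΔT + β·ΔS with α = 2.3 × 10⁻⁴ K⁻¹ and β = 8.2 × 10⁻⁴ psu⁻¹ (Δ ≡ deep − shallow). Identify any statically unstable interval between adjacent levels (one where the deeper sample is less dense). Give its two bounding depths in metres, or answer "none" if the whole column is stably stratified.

135–137 m

Evaluate Δρ/ρ₀ = −αΔT + βΔS across each adjacent pair:
  72–135 m: −αΔT+βΔS = −(2.3 × 10⁻⁴)(-3.1)+(8.2 × 10⁻⁴)(-0.36) = 4.2 × 10⁻⁴ → stable
  135–137 m: −αΔT+βΔS = −(2.3 × 10⁻⁴)(+2.9)+(8.2 × 10⁻⁴)(-0.51) = -1.1 × 10⁻³ → UNSTABLE
  137–161 m: −αΔT+βΔS = −(2.3 × 10⁻⁴)(-6.0)+(8.2 × 10⁻⁴)(+0.70) = 2.0 × 10⁻³ → stable
The 135–137 m interval has Δρ < 0: lighter water underlies denser water.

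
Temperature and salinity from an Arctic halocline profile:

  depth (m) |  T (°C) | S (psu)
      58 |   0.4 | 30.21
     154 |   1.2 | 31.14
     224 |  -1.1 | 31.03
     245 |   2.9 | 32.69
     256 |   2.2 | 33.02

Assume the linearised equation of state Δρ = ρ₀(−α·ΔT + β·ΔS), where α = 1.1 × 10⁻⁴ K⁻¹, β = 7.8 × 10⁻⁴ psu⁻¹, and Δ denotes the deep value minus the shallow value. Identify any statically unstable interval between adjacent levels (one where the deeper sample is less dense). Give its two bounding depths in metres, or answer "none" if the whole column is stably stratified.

Evaluate Δρ/ρ₀ = −αΔT + βΔS across each adjacent pair:
  58–154 m: −αΔT+βΔS = −(1.1 × 10⁻⁴)(+0.8)+(7.8 × 10⁻⁴)(+0.93) = 6.4 × 10⁻⁴ → stable
  154–224 m: −αΔT+βΔS = −(1.1 × 10⁻⁴)(-2.3)+(7.8 × 10⁻⁴)(-0.11) = 1.7 × 10⁻⁴ → stable
  224–245 m: −αΔT+βΔS = −(1.1 × 10⁻⁴)(+4.0)+(7.8 × 10⁻⁴)(+1.66) = 8.5 × 10⁻⁴ → stable
  245–256 m: −αΔT+βΔS = −(1.1 × 10⁻⁴)(-0.7)+(7.8 × 10⁻⁴)(+0.33) = 3.3 × 10⁻⁴ → stable
Every interval has Δρ > 0: the column is stably stratified throughout.

none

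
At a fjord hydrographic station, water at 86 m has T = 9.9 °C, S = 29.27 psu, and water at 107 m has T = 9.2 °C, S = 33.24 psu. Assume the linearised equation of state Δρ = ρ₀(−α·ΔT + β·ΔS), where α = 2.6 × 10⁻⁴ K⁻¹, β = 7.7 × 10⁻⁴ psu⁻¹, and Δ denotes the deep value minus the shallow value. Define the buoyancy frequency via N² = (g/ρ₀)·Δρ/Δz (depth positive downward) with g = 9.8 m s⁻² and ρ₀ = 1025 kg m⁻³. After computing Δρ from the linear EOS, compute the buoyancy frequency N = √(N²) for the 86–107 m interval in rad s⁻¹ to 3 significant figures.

0.0389 rad s⁻¹

ΔT = -0.7 K, ΔS = +3.97 psu (deep − shallow).
Δρ/ρ₀ = −αΔT + βΔS = 1.82 × 10⁻⁴ + 3.0569 × 10⁻³ = 3.2389 × 10⁻³, so Δρ ≈ 3.320 kg m⁻³.
N² = (g/ρ₀)·Δρ/Δz = g·(Δρ/ρ₀)/Δz = 9.8 × 3.2389 × 10⁻³ / 21 = 1.5115 × 10⁻³ s⁻².
N = √(1.5115 × 10⁻³) = 0.038878 rad s⁻¹ ≈ 0.0389 rad s⁻¹.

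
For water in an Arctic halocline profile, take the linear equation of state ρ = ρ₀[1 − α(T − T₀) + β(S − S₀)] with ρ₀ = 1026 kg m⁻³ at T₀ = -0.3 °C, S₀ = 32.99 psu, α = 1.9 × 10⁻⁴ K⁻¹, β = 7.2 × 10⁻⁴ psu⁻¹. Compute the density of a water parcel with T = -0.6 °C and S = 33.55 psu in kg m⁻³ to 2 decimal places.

T − T₀ = -0.3 K, S − S₀ = +0.56 psu.
Bracket = 1 − α·(-0.3) + β·(+0.56) = 1 + (4.602 × 10⁻⁴) = 1.0004602.
ρ = 1026 × 1.0004602 = 1026.47 kg m⁻³.

1026.47 kg m⁻³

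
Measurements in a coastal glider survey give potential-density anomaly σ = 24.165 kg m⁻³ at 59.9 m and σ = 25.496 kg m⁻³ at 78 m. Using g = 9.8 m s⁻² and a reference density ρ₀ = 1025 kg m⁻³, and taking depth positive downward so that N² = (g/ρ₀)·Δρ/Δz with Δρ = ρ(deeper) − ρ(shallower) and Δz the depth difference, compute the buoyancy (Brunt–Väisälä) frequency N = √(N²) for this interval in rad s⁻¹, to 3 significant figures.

0.0265 rad s⁻¹

Δρ = 1025.496 − 1024.165 = 1.331 kg m⁻³ over Δz = 78 − 59.9 = 18.1 m.
N² = (9.8/1025) × (1.331/18.1) = 7.0308 × 10⁻⁴ s⁻².
N = √(7.0308 × 10⁻⁴) = 0.026516 rad s⁻¹ ≈ 0.0265 rad s⁻¹.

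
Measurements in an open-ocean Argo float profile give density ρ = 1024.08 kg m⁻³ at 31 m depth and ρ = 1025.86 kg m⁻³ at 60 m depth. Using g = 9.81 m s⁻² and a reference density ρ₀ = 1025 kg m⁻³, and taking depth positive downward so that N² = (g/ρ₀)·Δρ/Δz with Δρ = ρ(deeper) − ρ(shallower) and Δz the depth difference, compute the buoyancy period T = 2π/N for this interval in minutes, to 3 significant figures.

Δρ = 1025.86 − 1024.08 = 1.78 kg m⁻³ over Δz = 60 − 31 = 29 m.
N² = (9.81/1025) × (1.78/29) = 5.8744 × 10⁻⁴ s⁻².
N = √(5.8744 × 10⁻⁴) = 0.024237 rad s⁻¹, so T = 2π/N = 259.24 s = 4.3207 min ≈ 4.32 min.

4.32 min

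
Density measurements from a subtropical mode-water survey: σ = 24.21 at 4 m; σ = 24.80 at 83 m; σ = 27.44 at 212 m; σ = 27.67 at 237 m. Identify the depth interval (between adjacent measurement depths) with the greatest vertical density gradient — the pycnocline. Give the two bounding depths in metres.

Compute the density gradient over each adjacent pair:
  4–83 m: Δρ/Δz = 0.59/79 = 7.5 × 10⁻³ kg m⁻⁴
  83–212 m: Δρ/Δz = 2.64/129 = 0.020 kg m⁻⁴
  212–237 m: Δρ/Δz = 0.23/25 = 9.2 × 10⁻³ kg m⁻⁴
The largest gradient is in the 83–212 m interval — the pycnocline.

83–212 m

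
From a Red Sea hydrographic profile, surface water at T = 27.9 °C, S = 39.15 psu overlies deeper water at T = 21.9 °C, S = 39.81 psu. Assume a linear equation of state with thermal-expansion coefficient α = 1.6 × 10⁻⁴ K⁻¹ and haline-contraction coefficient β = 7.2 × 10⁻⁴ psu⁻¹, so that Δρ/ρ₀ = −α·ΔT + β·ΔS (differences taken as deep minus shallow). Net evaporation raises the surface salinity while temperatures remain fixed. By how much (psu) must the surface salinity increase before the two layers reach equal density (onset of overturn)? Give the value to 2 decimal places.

1.99 psu

Neutral buoyancy requires −α(T_deep − T_surf) + β(S_deep − S_surf′) = 0.
S_surf′ = S_deep − (α/β)·ΔT = 39.81 − (1.6 × 10⁻⁴/7.2 × 10⁻⁴)·(-6.0) = 41.1433 psu.
Increase required: 41.1433 − 39.15 = 1.9933 psu.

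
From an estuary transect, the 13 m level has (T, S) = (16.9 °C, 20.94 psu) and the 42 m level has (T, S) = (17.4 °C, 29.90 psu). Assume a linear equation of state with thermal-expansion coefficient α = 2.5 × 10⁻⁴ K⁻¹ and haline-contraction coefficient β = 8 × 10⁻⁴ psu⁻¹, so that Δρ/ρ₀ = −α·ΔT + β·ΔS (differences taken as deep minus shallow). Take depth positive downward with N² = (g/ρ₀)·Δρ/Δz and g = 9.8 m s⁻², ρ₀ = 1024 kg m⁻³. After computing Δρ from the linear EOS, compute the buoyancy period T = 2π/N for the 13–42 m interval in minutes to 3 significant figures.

ΔT = +0.5 K, ΔS = +8.96 psu (deep − shallow).
Δρ/ρ₀ = −αΔT + βΔS = -1.25 × 10⁻⁴ + 7.168 × 10⁻³ = 7.043 × 10⁻³, so Δρ ≈ 7.212 kg m⁻³.
N² = (g/ρ₀)·Δρ/Δz = g·(Δρ/ρ₀)/Δz = 9.8 × 7.043 × 10⁻³ / 29 = 2.3800 × 10⁻³ s⁻².
N = √(2.3800 × 10⁻³) = 0.048785 rad s⁻¹ → T = 2π/N = 128.79 s = 2.1465 min ≈ 2.15 min.

2.15 min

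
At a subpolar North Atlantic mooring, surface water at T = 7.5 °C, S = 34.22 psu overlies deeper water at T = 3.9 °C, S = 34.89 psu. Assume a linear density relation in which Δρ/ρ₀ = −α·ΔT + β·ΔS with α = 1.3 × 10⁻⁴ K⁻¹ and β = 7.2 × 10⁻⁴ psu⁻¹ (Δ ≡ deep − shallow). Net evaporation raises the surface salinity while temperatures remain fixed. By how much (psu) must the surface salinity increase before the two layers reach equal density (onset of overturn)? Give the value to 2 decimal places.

Neutral buoyancy requires −α(T_deep − T_surf) + β(S_deep − S_surf′) = 0.
S_surf′ = S_deep − (α/β)·ΔT = 34.89 − (1.3 × 10⁻⁴/7.2 × 10⁻⁴)·(-3.6) = 35.5400 psu.
Increase required: 35.5400 − 34.22 = 1.3200 psu.

1.32 psu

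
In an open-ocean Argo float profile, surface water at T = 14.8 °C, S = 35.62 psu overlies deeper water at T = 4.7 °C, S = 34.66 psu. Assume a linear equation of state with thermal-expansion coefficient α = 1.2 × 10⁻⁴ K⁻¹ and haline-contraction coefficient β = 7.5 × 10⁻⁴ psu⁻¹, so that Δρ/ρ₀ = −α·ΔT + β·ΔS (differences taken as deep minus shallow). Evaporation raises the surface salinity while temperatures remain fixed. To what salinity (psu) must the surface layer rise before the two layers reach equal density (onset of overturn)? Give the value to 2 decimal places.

36.28 psu

Neutral buoyancy requires −α(T_deep − T_surf) + β(S_deep − S_surf′) = 0.
S_surf′ = S_deep − (α/β)·ΔT = 34.66 − (1.2 × 10⁻⁴/7.5 × 10⁻⁴)·(-10.1) = 36.2760 psu.
Increase required: 36.2760 − 35.62 = 0.6560 psu.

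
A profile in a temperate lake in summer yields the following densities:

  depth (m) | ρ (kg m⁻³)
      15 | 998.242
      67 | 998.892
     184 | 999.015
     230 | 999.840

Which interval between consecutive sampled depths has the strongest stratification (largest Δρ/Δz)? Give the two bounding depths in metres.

184–230 m

Compute the density gradient over each adjacent pair:
  15–67 m: Δρ/Δz = 0.650/52 = 0.013 kg m⁻⁴
  67–184 m: Δρ/Δz = 0.123/117 = 1.1 × 10⁻³ kg m⁻⁴
  184–230 m: Δρ/Δz = 0.825/46 = 0.018 kg m⁻⁴
The largest gradient is in the 184–230 m interval — the pycnocline.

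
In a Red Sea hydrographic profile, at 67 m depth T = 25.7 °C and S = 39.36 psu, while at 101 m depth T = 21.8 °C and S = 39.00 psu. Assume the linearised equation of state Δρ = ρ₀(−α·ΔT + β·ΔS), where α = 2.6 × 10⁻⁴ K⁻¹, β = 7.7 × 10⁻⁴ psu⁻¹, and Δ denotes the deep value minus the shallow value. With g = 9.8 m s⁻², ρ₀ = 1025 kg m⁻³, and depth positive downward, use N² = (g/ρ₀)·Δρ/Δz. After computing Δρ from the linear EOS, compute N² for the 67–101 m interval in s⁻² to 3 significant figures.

2.12 × 10⁻⁴ s⁻²

ΔT = -3.9 K, ΔS = -0.36 psu (deep − shallow).
Δρ/ρ₀ = −αΔT + βΔS = 1.014 × 10⁻³ − 2.772 × 10⁻⁴ = 7.368 × 10⁻⁴, so Δρ ≈ 0.7552 kg m⁻³.
N² = (g/ρ₀)·Δρ/Δz = g·(Δρ/ρ₀)/Δz = 9.8 × 7.368 × 10⁻⁴ / 34 = 2.1237 × 10⁻⁴ s⁻² ≈ 2.12 × 10⁻⁴ s⁻².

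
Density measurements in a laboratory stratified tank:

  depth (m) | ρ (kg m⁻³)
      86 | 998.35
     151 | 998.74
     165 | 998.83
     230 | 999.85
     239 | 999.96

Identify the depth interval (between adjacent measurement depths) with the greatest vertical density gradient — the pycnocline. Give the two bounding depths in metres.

Compute the density gradient over each adjacent pair:
  86–151 m: Δρ/Δz = 0.39/65 = 6.0 × 10⁻³ kg m⁻⁴
  151–165 m: Δρ/Δz = 0.09/14 = 6.4 × 10⁻³ kg m⁻⁴
  165–230 m: Δρ/Δz = 1.02/65 = 0.016 kg m⁻⁴
  230–239 m: Δρ/Δz = 0.11/9 = 0.012 kg m⁻⁴
The largest gradient is in the 165–230 m interval — the pycnocline.

165–230 m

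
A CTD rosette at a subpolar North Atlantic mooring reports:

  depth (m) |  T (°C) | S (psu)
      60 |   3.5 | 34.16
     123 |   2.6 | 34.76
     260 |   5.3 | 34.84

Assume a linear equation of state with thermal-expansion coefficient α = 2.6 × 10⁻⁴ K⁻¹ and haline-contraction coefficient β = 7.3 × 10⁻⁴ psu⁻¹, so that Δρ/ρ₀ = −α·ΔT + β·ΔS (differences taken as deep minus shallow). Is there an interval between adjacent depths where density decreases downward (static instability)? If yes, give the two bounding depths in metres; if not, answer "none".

Evaluate Δρ/ρ₀ = −αΔT + βΔS across each adjacent pair:
  60–123 m: −αΔT+βΔS = −(2.6 × 10⁻⁴)(-0.9)+(7.3 × 10⁻⁴)(+0.60) = 6.7 × 10⁻⁴ → stable
  123–260 m: −αΔT+βΔS = −(2.6 × 10⁻⁴)(+2.7)+(7.3 × 10⁻⁴)(+0.08) = -6.4 × 10⁻⁴ → UNSTABLE
The 123–260 m interval has Δρ < 0: lighter water underlies denser water.

123–260 m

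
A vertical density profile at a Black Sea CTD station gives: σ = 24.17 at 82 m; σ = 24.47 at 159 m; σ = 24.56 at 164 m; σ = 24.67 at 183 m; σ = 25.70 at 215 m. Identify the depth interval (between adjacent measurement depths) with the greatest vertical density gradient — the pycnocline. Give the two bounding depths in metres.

183–215 m

Compute the density gradient over each adjacent pair:
  82–159 m: Δρ/Δz = 0.30/77 = 3.9 × 10⁻³ kg m⁻⁴
  159–164 m: Δρ/Δz = 0.09/5 = 0.018 kg m⁻⁴
  164–183 m: Δρ/Δz = 0.11/19 = 5.8 × 10⁻³ kg m⁻⁴
  183–215 m: Δρ/Δz = 1.03/32 = 0.032 kg m⁻⁴
The largest gradient is in the 183–215 m interval — the pycnocline.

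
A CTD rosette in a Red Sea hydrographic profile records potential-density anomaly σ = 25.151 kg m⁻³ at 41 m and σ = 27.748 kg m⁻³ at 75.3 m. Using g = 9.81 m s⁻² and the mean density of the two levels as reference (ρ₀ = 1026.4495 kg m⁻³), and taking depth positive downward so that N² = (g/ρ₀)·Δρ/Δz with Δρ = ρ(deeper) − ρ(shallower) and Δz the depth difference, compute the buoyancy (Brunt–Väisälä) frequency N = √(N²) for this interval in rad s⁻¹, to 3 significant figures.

0.0269 rad s⁻¹

Δρ = 1027.748 − 1025.151 = 2.597 kg m⁻³ over Δz = 75.3 − 41 = 34.3 m.
N² = (9.81/1026.4495) × (2.597/34.3) = 7.2362 × 10⁻⁴ s⁻².
N = √(7.2362 × 10⁻⁴) = 0.026900 rad s⁻¹ ≈ 0.0269 rad s⁻¹.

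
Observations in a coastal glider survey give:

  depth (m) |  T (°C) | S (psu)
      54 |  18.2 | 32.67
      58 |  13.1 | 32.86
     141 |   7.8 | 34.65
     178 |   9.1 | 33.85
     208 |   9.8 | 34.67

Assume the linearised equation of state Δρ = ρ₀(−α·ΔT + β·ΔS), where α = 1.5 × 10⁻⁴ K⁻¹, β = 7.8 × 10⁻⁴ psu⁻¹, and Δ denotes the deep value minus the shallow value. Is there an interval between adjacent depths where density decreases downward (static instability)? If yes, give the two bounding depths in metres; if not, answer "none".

Evaluate Δρ/ρ₀ = −αΔT + βΔS across each adjacent pair:
  54–58 m: −αΔT+βΔS = −(1.5 × 10⁻⁴)(-5.1)+(7.8 × 10⁻⁴)(+0.19) = 9.1 × 10⁻⁴ → stable
  58–141 m: −αΔT+βΔS = −(1.5 × 10⁻⁴)(-5.3)+(7.8 × 10⁻⁴)(+1.79) = 2.2 × 10⁻³ → stable
  141–178 m: −αΔT+βΔS = −(1.5 × 10⁻⁴)(+1.3)+(7.8 × 10⁻⁴)(-0.80) = -8.2 × 10⁻⁴ → UNSTABLE
  178–208 m: −αΔT+βΔS = −(1.5 × 10⁻⁴)(+0.7)+(7.8 × 10⁻⁴)(+0.82) = 5.3 × 10⁻⁴ → stable
The 141–178 m interval has Δρ < 0: lighter water underlies denser water.

141–178 m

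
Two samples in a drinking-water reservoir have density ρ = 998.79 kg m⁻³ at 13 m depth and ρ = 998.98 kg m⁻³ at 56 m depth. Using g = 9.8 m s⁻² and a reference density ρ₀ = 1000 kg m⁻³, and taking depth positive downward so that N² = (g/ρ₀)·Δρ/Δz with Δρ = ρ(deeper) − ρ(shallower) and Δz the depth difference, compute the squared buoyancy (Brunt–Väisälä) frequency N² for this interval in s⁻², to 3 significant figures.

4.33 × 10⁻⁵ s⁻²

Δρ = 998.98 − 998.79 = 0.19 kg m⁻³ over Δz = 56 − 13 = 43 m.
N² = (9.8/1000) × (0.19/43) = 4.3302 × 10⁻⁵ s⁻² ≈ 4.33 × 10⁻⁵ s⁻².
N² > 0, so the interval is statically stable.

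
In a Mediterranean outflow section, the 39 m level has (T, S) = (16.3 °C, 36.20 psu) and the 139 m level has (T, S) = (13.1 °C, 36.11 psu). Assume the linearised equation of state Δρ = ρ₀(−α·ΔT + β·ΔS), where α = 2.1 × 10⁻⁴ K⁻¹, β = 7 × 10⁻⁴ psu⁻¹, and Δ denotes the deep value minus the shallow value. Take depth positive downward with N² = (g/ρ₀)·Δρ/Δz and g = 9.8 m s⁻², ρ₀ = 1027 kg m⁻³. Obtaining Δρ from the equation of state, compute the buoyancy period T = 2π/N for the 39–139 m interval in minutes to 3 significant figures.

ΔT = -3.2 K, ΔS = -0.09 psu (deep − shallow).
Δρ/ρ₀ = −αΔT + βΔS = 6.72 × 10⁻⁴ − 6.30 × 10⁻⁵ = 6.09 × 10⁻⁴, so Δρ ≈ 0.6254 kg m⁻³.
N² = (g/ρ₀)·Δρ/Δz = g·(Δρ/ρ₀)/Δz = 9.8 × 6.09 × 10⁻⁴ / 100 = 5.9682 × 10⁻⁵ s⁻².
N = √(5.9682 × 10⁻⁵) = 7.7254 × 10⁻³ rad s⁻¹ → T = 2π/N = 813.32 s = 13.555 min ≈ 13.6 min.

13.6 min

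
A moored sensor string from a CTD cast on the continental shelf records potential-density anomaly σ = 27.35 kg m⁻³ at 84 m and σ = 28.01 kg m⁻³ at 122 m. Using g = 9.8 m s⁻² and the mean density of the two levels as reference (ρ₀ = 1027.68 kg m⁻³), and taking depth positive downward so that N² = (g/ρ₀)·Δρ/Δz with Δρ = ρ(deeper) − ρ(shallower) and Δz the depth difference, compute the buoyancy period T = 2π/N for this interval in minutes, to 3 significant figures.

Δρ = 1028.01 − 1027.35 = 0.66 kg m⁻³ over Δz = 122 − 84 = 38 m.
N² = (9.8/1027.68) × (0.66/38) = 1.6563 × 10⁻⁴ s⁻².
N = √(1.6563 × 10⁻⁴) = 0.012870 rad s⁻¹, so T = 2π/N = 488.20 s = 8.1367 min ≈ 8.14 min.

8.14 min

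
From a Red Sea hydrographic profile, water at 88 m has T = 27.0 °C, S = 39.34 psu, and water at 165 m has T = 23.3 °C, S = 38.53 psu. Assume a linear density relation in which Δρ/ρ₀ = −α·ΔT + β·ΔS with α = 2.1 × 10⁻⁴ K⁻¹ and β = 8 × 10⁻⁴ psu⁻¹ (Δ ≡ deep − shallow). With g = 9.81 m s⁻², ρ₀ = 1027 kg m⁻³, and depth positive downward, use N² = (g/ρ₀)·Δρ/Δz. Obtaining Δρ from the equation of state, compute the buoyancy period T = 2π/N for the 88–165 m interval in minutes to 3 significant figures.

ΔT = -3.7 K, ΔS = -0.81 psu (deep − shallow).
Δρ/ρ₀ = −αΔT + βΔS = 7.77 × 10⁻⁴ − 6.48 × 10⁻⁴ = 1.29 × 10⁻⁴, so Δρ ≈ 0.1325 kg m⁻³.
N² = (g/ρ₀)·Δρ/Δz = g·(Δρ/ρ₀)/Δz = 9.81 × 1.29 × 10⁻⁴ / 77 = 1.6435 × 10⁻⁵ s⁻².
N = √(1.6435 × 10⁻⁵) = 4.0540 × 10⁻³ rad s⁻¹ → T = 2π/N = 1.5499 × 10³ s = 25.832 min ≈ 25.8 min.

25.8 min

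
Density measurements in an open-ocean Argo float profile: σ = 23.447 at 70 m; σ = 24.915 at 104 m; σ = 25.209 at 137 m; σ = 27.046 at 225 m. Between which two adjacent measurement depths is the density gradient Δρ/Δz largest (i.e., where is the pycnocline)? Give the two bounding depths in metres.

Compute the density gradient over each adjacent pair:
  70–104 m: Δρ/Δz = 1.468/34 = 0.043 kg m⁻⁴
  104–137 m: Δρ/Δz = 0.294/33 = 8.9 × 10⁻³ kg m⁻⁴
  137–225 m: Δρ/Δz = 1.837/88 = 0.021 kg m⁻⁴
The largest gradient is in the 70–104 m interval — the pycnocline.

70–104 m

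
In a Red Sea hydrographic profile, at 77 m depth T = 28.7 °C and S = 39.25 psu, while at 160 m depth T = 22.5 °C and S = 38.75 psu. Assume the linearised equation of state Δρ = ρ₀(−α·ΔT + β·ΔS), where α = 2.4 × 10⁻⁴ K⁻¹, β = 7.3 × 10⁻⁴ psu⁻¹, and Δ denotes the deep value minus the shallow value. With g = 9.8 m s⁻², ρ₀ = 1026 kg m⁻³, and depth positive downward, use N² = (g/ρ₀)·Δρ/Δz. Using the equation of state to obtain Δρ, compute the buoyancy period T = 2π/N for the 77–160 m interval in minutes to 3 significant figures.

ΔT = -6.2 K, ΔS = -0.50 psu (deep − shallow).
Δρ/ρ₀ = −αΔT + βΔS = 1.488 × 10⁻³ − 3.65 × 10⁻⁴ = 1.123 × 10⁻³, so Δρ ≈ 1.152 kg m⁻³.
N² = (g/ρ₀)·Δρ/Δz = g·(Δρ/ρ₀)/Δz = 9.8 × 1.123 × 10⁻³ / 83 = 1.3260 × 10⁻⁴ s⁻².
N = √(1.3260 × 10⁻⁴) = 0.011515 rad s⁻¹ → T = 2π/N = 545.65 s = 9.0942 min ≈ 9.09 min.

9.09 min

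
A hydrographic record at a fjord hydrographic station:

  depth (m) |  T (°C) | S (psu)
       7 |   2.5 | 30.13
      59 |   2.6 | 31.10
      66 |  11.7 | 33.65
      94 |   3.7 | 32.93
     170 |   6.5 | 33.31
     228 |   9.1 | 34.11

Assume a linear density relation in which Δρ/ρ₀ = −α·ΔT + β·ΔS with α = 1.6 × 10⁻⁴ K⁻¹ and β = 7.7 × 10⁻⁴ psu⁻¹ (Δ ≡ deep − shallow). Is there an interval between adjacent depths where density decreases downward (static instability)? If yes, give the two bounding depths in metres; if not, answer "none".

Evaluate Δρ/ρ₀ = −αΔT + βΔS across each adjacent pair:
  7–59 m: −αΔT+βΔS = −(1.6 × 10⁻⁴)(+0.1)+(7.7 × 10⁻⁴)(+0.97) = 7.3 × 10⁻⁴ → stable
  59–66 m: −αΔT+βΔS = −(1.6 × 10⁻⁴)(+9.1)+(7.7 × 10⁻⁴)(+2.55) = 5.1 × 10⁻⁴ → stable
  66–94 m: −αΔT+βΔS = −(1.6 × 10⁻⁴)(-8.0)+(7.7 × 10⁻⁴)(-0.72) = 7.3 × 10⁻⁴ → stable
  94–170 m: −αΔT+βΔS = −(1.6 × 10⁻⁴)(+2.8)+(7.7 × 10⁻⁴)(+0.38) = -1.6 × 10⁻⁴ → UNSTABLE
  170–228 m: −αΔT+βΔS = −(1.6 × 10⁻⁴)(+2.6)+(7.7 × 10⁻⁴)(+0.80) = 2.0 × 10⁻⁴ → stable
The 94–170 m interval has Δρ < 0: lighter water underlies denser water.

94–170 m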